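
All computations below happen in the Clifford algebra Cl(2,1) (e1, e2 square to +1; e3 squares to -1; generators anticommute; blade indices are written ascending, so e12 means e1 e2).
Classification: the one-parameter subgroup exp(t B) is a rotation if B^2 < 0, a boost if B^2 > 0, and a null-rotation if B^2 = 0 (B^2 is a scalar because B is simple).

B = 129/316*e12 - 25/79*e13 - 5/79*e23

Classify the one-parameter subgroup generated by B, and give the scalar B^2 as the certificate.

B^2 term by term: the squares give (129/316)^2*(e12)^2 + (-25/79)^2*(e13)^2 + (-5/79)^2*(e23)^2 = 16641/99856*(-1) + 625/6241*(+1) + 25/6241*(+1) = -1/16 (each basis 2-blade squares to minus the product of its generators' squares); cross terms between blades sharing an index anticommute and cancel. So B^2 = -1/16.
Answer: rotation, certificate B^2 = -1/16. One invariant decides it: the square -1/16 survives every conjugation, and its sign is exactly the classification.


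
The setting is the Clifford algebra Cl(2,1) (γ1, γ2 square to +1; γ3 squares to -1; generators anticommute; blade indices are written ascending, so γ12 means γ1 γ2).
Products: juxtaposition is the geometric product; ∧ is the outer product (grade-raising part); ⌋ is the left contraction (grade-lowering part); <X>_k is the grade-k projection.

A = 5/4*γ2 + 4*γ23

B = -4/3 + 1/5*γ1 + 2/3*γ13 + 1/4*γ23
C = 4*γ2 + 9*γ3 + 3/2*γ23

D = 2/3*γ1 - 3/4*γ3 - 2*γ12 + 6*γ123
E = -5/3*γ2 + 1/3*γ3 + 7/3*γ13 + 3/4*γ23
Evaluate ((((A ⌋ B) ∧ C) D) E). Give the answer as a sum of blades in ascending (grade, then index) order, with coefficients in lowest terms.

step 1: 1 + 5/16*γ3
step 2: 4*γ2 + 9*γ3 + 1/4*γ23
step 3: 27/4 + 19/2*γ1 + 3/16*γ2 - 170/3*γ12 - 59/2*γ13 - 3*γ23 - 107/6*γ123
step 4: -3427/48 + 6545/72*γ1 + 1129/36*γ2 + 3755/192*γ3 - 1801/72*γ12 - 1919/36*γ13 + 9889/72*γ23 - 8837/144*γ123
Answer: -3427/48 + 6545/72*γ1 + 1129/36*γ2 + 3755/192*γ3 - 1801/72*γ12 - 1919/36*γ13 + 9889/72*γ23 - 8837/144*γ123


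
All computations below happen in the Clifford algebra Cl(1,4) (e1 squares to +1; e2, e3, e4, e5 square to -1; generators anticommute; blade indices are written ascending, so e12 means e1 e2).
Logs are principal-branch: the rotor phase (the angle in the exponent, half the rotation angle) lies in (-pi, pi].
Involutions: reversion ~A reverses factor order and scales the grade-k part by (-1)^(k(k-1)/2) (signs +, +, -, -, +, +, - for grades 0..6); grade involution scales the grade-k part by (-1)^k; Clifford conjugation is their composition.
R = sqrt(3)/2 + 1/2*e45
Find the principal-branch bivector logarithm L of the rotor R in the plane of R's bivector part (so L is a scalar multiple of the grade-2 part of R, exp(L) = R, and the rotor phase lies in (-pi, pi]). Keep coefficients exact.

The scalar part of R is sqrt(3)/2, so the principal-branch rotor phase is pinned; divide the bivector part by its sine to get the unit plane — L is the phase times that plane.
Concretely: cos(phase) = sqrt(3)/2 gives phase = ±pi/6, and since phase/sin(phase) is even the sign is immaterial: L = (phase/sin(phase)) * <R>_2 = (pi/3) * <R>_2.
Answer: pi/6*e45


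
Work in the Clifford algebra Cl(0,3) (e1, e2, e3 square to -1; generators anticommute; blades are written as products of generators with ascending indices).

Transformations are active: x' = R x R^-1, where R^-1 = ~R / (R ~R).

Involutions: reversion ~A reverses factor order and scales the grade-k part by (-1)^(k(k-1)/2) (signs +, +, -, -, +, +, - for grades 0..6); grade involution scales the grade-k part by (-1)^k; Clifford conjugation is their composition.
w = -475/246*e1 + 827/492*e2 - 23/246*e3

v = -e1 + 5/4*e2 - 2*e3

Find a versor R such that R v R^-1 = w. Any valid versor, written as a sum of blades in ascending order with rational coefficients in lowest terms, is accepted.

Sketch: the shared square -105/16 makes R = v + w = -721/246*e1 + 721/246*e2 - 515/246*e3 the natural versor; its sandwich fixes that direction, negates (v - w)/2, and sends v to w.
Answer: -721/246*e1 + 721/246*e2 - 515/246*e3


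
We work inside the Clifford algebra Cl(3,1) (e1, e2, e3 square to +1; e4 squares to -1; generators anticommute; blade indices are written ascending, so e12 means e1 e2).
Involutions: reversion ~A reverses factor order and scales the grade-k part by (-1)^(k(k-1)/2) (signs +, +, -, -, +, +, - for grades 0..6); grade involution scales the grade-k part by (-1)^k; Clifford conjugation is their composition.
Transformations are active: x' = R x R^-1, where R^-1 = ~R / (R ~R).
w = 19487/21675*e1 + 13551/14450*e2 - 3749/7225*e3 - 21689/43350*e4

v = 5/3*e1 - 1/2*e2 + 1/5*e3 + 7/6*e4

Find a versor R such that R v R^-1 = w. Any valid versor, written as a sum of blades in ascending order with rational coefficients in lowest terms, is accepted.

Why this works: both vectors square to 128/75, so q(v) = q(w) and R = v + w = 55612/21675*e1 + 3163/7225*e2 - 2304/7225*e3 + 14443/21675*e4 carries v to w — its own direction survives, the complement (v - w)/2 flips.
Answer: 55612/21675*e1 + 3163/7225*e2 - 2304/7225*e3 + 14443/21675*e4


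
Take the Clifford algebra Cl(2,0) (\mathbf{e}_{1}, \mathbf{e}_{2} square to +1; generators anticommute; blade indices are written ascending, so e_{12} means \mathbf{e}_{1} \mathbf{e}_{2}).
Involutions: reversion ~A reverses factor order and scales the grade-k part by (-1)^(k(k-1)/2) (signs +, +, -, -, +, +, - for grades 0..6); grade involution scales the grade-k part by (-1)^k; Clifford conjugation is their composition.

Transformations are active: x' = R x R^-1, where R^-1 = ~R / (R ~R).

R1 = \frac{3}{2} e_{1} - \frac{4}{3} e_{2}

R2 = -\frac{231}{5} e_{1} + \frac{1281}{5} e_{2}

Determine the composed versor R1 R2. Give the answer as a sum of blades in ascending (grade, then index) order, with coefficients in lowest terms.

Distribute over the terms of R1 (each basis-blade product reordered to ascending indices, repeated generators contracted through their squares):
(\frac{3}{2} e_{1}) R2 = -\frac{693}{10} + \frac{3843}{10} e_{12}
(-\frac{4}{3} e_{2}) R2 = -\frac{1708}{5} - \frac{308}{5} e_{12}
Summing the partial products and collecting blades:
Answer: -\frac{4109}{10} + \frac{3227}{10} e_{12}


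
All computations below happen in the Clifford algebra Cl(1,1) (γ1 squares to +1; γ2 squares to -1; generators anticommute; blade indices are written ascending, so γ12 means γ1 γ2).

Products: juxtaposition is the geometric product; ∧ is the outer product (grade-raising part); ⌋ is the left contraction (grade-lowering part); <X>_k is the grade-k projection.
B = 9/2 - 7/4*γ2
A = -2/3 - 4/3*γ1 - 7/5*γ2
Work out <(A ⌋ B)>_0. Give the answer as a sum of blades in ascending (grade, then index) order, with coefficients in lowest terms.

step 1: -109/20 + 7/6*γ2
step 2: -109/20
Answer: -109/20


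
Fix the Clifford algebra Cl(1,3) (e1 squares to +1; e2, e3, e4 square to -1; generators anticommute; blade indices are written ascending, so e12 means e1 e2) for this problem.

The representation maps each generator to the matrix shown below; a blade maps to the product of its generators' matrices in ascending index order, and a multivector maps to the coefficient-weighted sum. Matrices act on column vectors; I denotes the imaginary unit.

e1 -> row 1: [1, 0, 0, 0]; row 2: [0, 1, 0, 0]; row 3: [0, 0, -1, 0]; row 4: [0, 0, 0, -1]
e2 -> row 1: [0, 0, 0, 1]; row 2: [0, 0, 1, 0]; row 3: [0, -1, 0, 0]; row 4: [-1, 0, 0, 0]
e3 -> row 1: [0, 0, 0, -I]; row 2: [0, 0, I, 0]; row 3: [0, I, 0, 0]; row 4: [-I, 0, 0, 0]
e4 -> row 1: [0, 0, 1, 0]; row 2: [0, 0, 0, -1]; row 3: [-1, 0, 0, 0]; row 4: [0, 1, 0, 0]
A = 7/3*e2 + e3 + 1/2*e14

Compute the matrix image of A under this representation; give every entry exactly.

Bivector images (products of the table entries): rho(e14) = rho(e1)rho(e4) = row 1: [0, 0, 1, 0]; row 2: [0, 0, 0, -1]; row 3: [1, 0, 0, 0]; row 4: [0, -1, 0, 0].
M = (7/3)*rho(e2) + (1)*rho(e3) + (1/2)*rho(e14), summed entrywise:
Answer: row 1: [0, 0, 1/2, 7/3 - I]; row 2: [0, 0, 7/3 + I, -1/2]; row 3: [1/2, -7/3 + I, 0, 0]; row 4: [-7/3 - I, -1/2, 0, 0]


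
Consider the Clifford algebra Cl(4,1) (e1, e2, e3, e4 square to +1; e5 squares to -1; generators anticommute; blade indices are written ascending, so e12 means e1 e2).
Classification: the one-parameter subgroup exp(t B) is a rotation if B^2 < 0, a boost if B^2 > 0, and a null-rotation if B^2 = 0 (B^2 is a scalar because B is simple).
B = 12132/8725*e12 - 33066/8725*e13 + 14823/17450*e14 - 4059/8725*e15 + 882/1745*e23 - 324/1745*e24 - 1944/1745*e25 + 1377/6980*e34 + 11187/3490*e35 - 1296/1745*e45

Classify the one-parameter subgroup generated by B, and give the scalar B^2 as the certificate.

B^2 term by term: the squares give (12132/8725)^2*(e12)^2 + (-33066/8725)^2*(e13)^2 + (14823/17450)^2*(e14)^2 + (-4059/8725)^2*(e15)^2 + (882/1745)^2*(e23)^2 + (-324/1745)^2*(e24)^2 + (-1944/1745)^2*(e25)^2 + (1377/6980)^2*(e34)^2 + (11187/3490)^2*(e35)^2 + (-1296/1745)^2*(e45)^2 = 147185424/76125625*(-1) + 1093360356/76125625*(-1) + 219721329/304502500*(-1) + 16475481/76125625*(+1) + 777924/3045025*(-1) + 104976/3045025*(-1) + 3779136/3045025*(+1) + 1896129/48720400*(-1) + 125148969/12180100*(+1) + 1679616/3045025*(+1) = -81/16 (each basis 2-blade squares to minus the product of its generators' squares); cross terms between blades sharing an index anticommute and cancel; the commuting (index-disjoint) pairs give grade-4 terms 2*c*c'*(blade product), which cancel blade by blade — e1234: 8352882/15225125 - 21426768/15225125 + 13073886/15225125 = 0; e1235: 135720684/15225125 - 128560608/15225125 - 7160076/15225125 = 0; e1245: -31446144/15225125 + 28815912/15225125 + 2630232/15225125 = 0; e1345: 85707072/15225125 - 165824901/30450250 - 5589243/30450250 = 0; e2345: -2286144/3045025 + 3624588/3045025 - 1338444/3045025 = 0 — confirming B is simple. So B^2 = -81/16.
Answer: rotation, certificate B^2 = -81/16. One invariant decides it: the square -81/16 survives every conjugation, and its sign is exactly the classification.


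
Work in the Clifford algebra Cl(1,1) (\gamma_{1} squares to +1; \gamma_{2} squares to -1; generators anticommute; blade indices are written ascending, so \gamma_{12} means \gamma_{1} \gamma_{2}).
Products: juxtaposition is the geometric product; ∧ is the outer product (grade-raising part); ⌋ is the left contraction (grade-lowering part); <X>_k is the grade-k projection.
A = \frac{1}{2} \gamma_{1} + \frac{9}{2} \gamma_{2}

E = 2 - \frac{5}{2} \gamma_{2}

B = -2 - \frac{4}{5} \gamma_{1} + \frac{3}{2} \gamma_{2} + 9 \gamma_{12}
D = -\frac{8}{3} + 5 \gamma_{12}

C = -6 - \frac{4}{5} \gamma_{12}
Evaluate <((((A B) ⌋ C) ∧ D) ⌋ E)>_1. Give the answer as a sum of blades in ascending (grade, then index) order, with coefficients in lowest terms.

step 1: -\frac{143}{20} + \frac{79}{2} \gamma_{1} - \frac{9}{2} \gamma_{2} + \frac{87}{20} \gamma_{12}
step 2: \frac{1971}{50} + \frac{18}{5} \gamma_{1} - \frac{158}{5} \gamma_{2} + \frac{143}{25} \gamma_{12}
step 3: -\frac{2628}{25} - \frac{48}{5} \gamma_{1} + \frac{1264}{15} \gamma_{2} + \frac{27277}{150} \gamma_{12}
step 4: \frac{32}{75} + \frac{1314}{5} \gamma_{2}
step 5: \frac{1314}{5} \gamma_{2}
Answer: \frac{1314}{5} \gamma_{2}


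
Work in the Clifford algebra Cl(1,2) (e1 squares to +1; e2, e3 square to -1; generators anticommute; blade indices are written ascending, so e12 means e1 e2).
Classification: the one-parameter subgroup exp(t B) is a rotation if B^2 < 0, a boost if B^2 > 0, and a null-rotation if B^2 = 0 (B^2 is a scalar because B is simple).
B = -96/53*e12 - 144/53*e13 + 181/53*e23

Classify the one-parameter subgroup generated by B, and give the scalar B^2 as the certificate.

B^2 term by term: the squares give (-96/53)^2*(e12)^2 + (-144/53)^2*(e13)^2 + (181/53)^2*(e23)^2 = 9216/2809*(+1) + 20736/2809*(+1) + 32761/2809*(-1) = -1 (each basis 2-blade squares to minus the product of its generators' squares); cross terms between blades sharing an index anticommute and cancel. So B^2 = -1.
Answer: rotation, certificate B^2 = -1. One invariant decides it: the square -1 survives every conjugation, and its sign is exactly the classification.


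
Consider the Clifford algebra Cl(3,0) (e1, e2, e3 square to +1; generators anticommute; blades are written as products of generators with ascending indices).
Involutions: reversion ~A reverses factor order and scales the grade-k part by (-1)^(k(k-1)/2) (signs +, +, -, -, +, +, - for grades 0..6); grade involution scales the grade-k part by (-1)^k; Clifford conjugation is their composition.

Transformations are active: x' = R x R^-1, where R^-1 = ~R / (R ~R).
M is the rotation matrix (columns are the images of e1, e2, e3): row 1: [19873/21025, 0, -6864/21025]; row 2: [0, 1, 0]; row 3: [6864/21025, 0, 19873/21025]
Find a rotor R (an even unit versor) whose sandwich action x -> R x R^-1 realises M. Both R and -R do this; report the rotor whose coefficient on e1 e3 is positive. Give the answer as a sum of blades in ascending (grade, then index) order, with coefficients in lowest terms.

Method: write R = a + b12*e1 e2 + b13*e1 e3 + b23*e2 e3 with a^2 + b12^2 + b13^2 + b23^2 = 1 (so R^-1 = ~R). Expanding the columns R e_j ~R gives tr M = 4a^2 - 1 and, from the antisymmetric part, M21 - M12 = -4a*b12, M13 - M31 = 4a*b13, M32 - M23 = -4a*b23.
Here tr M = 60771/21025, so a^2 = (1 + tr M)/4 = 20449/21025 and a = ±143/145. Taking a = 143/145: M21 - M12 = 0, M13 - M31 = -13728/21025, M32 - M23 = 0, giving b12 = 0, b13 = -24/145, b23 = 0, i.e. R = 143/145 - 24/145*e1 e3.
Its e1 e3 coefficient is negative, so report the other preimage -R.
Answer: -143/145 + 24/145*e1 e3. Uniqueness: Spin(3) -> SO(3) maps R and -R to the same rotation of trace 60771/21025; fixing the sign of the e1 e3 coefficient removes the ambiguity.


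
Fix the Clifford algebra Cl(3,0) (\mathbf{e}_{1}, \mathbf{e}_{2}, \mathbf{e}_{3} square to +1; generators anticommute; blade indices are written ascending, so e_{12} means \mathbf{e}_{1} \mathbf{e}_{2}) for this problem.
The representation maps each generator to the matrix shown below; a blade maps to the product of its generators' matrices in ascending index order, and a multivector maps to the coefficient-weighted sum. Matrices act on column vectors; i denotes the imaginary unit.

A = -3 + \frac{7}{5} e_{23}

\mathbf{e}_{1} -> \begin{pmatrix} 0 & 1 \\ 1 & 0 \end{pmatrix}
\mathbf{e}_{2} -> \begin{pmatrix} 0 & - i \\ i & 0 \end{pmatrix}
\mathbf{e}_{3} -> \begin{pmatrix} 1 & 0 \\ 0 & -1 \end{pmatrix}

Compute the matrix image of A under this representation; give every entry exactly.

Bivector images (products of the table entries): rho(e_{23}) = rho(\mathbf{e}_{2})rho(\mathbf{e}_{3}) = \begin{pmatrix} 0 & i \\ i & 0 \end{pmatrix}.
M = (-3)*1 + (\frac{7}{5})*rho(e_{23}), summed entrywise (1 is the identity matrix):
Answer: \begin{pmatrix} -3 & \frac{7 i}{5} \\ \frac{7 i}{5} & -3 \end{pmatrix}


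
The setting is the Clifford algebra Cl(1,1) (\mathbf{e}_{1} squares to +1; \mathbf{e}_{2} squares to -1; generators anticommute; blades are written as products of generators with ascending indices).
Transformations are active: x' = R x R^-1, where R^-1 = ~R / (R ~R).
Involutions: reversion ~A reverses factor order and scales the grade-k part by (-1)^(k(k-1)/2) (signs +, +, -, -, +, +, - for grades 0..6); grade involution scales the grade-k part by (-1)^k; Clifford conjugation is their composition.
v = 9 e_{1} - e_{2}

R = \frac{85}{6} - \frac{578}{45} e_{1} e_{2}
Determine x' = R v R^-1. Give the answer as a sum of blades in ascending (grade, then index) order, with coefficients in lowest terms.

~R = \frac{85}{6} + \frac{578}{45} e_{1} e_{2}, and R ~R = \frac{289289}{8100}, so R^-1 = ~R / (\frac{289289}{8100}).
R v = \frac{10319}{90} e_{1} + \frac{3043}{30} e_{2}
Answer: \frac{82041}{1001} e_{1} + \frac{81551}{1001} e_{2}


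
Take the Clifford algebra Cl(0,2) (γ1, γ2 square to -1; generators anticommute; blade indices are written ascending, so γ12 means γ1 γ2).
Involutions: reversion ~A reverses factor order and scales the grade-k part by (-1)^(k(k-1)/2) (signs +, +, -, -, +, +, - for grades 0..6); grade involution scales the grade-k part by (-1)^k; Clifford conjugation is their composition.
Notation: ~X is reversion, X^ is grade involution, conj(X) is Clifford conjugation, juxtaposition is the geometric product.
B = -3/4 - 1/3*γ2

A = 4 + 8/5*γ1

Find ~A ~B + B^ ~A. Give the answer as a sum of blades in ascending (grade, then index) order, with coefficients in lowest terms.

first term: -3 - 6/5*γ1 - 4/3*γ2 - 8/15*γ12
second term: -3 - 6/5*γ1 + 4/3*γ2 - 8/15*γ12
Answer: -6 - 12/5*γ1 - 16/15*γ12


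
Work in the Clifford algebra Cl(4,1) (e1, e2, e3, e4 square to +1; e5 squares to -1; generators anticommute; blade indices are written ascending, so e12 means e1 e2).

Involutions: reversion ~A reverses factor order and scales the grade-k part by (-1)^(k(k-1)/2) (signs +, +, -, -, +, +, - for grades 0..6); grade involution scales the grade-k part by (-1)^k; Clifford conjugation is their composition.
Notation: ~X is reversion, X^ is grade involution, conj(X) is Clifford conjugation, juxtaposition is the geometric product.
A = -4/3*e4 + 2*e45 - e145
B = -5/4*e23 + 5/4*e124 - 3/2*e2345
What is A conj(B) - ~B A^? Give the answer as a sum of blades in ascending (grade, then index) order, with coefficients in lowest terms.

first term: -5/3*e12 - 3*e23 + 5/4*e25 + 3/2*e123 - 5/2*e125 - 5/3*e234 + 2*e235 + 5/2*e2345 - 5/4*e12345
second term: -5/3*e12 - 3*e23 - 5/4*e25 - 3/2*e123 - 5/2*e125 + 5/3*e234 + 2*e235 + 5/2*e2345 + 5/4*e12345
Answer: 5/2*e25 + 3*e123 - 10/3*e234 - 5/2*e12345


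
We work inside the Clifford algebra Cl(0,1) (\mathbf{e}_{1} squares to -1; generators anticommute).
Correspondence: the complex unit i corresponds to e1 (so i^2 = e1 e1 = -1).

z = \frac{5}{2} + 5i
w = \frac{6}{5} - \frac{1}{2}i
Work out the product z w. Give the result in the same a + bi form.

In blades: z = \frac{5}{2} + 5 e_{1}, w = \frac{6}{5} - \frac{1}{2} e_{1}.
Distribute z over w term by term (generator squares from the signature, products reordered to ascending indices): (\frac{5}{2})*w = 3 - \frac{5}{4} e_{1}; (5 e_{1})*w = \frac{5}{2} + 6 e_{1}.
Sum: \frac{11}{2} + \frac{19}{4} e_{1}; translating back through the correspondence:
Answer: \frac{11}{2} + \frac{19}{4}i


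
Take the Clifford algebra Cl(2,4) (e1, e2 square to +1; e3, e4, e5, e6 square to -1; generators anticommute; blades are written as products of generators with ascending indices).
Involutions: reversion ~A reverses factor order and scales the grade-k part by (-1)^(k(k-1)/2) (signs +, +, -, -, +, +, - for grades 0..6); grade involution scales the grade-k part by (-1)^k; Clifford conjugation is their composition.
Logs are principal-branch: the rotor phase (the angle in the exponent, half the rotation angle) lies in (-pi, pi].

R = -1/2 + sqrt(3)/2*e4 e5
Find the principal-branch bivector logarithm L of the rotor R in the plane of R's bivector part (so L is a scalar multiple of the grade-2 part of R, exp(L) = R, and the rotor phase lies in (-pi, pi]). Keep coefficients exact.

The scalar part of R is -1/2, which fixes the principal-branch rotor phase; the unit plane is then the bivector part divided by the sine of that phase, and L is that plane scaled by the phase.
Concretely: cos(phase) = -1/2 gives phase = ±2*pi/3, and since phase/sin(phase) is even the sign is immaterial: L = (phase/sin(phase)) * <R>_2 = (4*sqrt(3)*pi/9) * <R>_2.
Answer: 2*pi/3*e4 e5


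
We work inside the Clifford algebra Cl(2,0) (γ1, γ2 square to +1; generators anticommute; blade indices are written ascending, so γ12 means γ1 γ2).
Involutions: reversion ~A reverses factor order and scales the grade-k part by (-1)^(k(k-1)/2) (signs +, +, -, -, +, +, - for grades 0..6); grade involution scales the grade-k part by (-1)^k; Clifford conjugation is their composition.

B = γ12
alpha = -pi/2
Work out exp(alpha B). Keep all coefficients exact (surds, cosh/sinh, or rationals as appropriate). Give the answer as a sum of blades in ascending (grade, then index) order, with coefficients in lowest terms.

B^2 = (1)^2*(γ12)^2 = 1*(-1) = -1 (a basis 2-blade squares to minus the product of its generators' squares).
B^2 = -1 — the series telescopes trigonometrically here: l = 1, alpha*l = -pi/2, so exp(alpha B) = cos(-pi/2) + (sin(-pi/2)/1)*B = 0 + (-1)*B.
Answer: -γ12


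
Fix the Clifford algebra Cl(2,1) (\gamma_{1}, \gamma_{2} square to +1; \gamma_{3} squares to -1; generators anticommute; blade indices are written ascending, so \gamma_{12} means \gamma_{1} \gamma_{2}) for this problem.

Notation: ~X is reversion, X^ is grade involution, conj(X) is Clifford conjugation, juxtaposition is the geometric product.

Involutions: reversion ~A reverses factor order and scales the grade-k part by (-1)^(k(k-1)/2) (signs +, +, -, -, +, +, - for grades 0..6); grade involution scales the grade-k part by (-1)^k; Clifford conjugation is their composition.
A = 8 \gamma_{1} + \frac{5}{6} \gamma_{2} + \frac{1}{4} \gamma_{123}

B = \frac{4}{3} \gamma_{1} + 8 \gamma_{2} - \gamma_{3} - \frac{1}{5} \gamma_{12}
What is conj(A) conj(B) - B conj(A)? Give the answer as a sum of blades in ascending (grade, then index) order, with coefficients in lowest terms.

first term: \frac{52}{3} + \frac{1}{6} \gamma_{1} - \frac{8}{5} \gamma_{2} - \frac{1}{20} \gamma_{3} + \frac{2255}{36} \gamma_{12} - 6 \gamma_{13} - \frac{7}{6} \gamma_{23}
second term: -\frac{52}{3} + \frac{1}{6} \gamma_{1} - \frac{8}{5} \gamma_{2} + \frac{1}{20} \gamma_{3} + \frac{2273}{36} \gamma_{12} - 10 \gamma_{13} - \frac{1}{2} \gamma_{23}
Answer: \frac{104}{3} - \frac{1}{10} \gamma_{3} - \frac{1}{2} \gamma_{12} + 4 \gamma_{13} - \frac{2}{3} \gamma_{23}


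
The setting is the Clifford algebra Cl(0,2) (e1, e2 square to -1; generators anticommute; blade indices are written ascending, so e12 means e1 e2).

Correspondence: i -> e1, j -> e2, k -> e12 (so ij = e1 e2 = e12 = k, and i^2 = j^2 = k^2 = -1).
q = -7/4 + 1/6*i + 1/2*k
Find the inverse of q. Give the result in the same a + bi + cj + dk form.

In blades: q = -7/4 + 1/6*e1 + 1/2*e12.
With qbar = -7/4 - 1/6*e1 - 1/2*e12 (scalar fixed, mapped units negated), q qbar = 481/144 (the sum of squared coefficients), so q^-1 = qbar / (481/144) = -252/481 - 24/481*e1 - 72/481*e12; translating back:
Answer: -252/481 - 24/481*i - 72/481*k


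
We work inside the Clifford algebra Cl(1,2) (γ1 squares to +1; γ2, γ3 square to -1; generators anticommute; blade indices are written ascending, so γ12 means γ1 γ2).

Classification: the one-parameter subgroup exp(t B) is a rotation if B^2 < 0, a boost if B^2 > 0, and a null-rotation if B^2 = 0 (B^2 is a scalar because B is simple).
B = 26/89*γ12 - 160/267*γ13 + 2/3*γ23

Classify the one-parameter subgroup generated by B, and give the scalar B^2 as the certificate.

B^2 term by term: the squares give (26/89)^2*(γ12)^2 + (-160/267)^2*(γ13)^2 + (2/3)^2*(γ23)^2 = 676/7921*(+1) + 25600/71289*(+1) + 4/9*(-1) = 0 (each basis 2-blade squares to minus the product of its generators' squares); cross terms between blades sharing an index anticommute and cancel. So B^2 = 0.
Answer: null-rotation, certificate B^2 = 0. The invariant at work: B^2 = 0 is unchanged by conjugation, hence its sign classifies the subgroup whatever basis B is written in.


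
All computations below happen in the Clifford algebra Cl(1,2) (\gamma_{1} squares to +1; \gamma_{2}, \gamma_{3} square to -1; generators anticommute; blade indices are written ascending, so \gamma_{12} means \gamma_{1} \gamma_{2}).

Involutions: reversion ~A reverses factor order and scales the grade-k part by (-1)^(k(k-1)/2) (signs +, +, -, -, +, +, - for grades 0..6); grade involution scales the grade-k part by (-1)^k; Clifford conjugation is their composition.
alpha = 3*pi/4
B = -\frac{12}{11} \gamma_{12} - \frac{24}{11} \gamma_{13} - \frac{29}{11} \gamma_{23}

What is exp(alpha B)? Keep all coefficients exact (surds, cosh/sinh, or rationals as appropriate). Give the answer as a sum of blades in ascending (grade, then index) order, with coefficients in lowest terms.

B^2 term by term: the squares give (-\frac{12}{11})^2*(\gamma_{12})^2 + (-\frac{24}{11})^2*(\gamma_{13})^2 + (-\frac{29}{11})^2*(\gamma_{23})^2 = \frac{144}{121}*(+1) + \frac{576}{121}*(+1) + \frac{841}{121}*(-1) = -1 (each basis 2-blade squares to minus the product of its generators' squares); cross terms between blades sharing an index anticommute and cancel. So B^2 = -1.
B^2 = -1 — since the square is negative, the closed form is circular: l = 1, alpha*l = \frac{3 \pi}{4}, so exp(alpha B) = cos(\frac{3 \pi}{4}) + (sin(\frac{3 \pi}{4})/1)*B = - \frac{\sqrt{2}}{2} + (\frac{\sqrt{2}}{2})*B.
Answer: - \frac{\sqrt{2}}{2} - \frac{6 \sqrt{2}}{11} \gamma_{12} - \frac{12 \sqrt{2}}{11} \gamma_{13} - \frac{29 \sqrt{2}}{22} \gamma_{23}


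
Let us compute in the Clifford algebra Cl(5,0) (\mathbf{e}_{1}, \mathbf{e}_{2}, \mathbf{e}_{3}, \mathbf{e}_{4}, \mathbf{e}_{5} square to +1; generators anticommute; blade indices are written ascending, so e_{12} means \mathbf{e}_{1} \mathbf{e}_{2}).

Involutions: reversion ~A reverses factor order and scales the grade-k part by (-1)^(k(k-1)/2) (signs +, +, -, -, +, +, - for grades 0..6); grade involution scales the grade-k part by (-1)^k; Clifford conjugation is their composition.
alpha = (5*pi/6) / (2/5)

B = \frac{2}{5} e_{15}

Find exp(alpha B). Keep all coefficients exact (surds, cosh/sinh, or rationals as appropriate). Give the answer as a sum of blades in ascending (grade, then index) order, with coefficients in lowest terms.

B^2 = (\frac{2}{5})^2*(e_{15})^2 = \frac{4}{25}*(-1) = -\frac{4}{25} (a basis 2-blade squares to minus the product of its generators' squares).
B^2 = -\frac{4}{25} — the series telescopes trigonometrically here: l = \frac{2}{5}, alpha*l = \frac{5 \pi}{6}, so exp(alpha B) = cos(\frac{5 \pi}{6}) + (sin(\frac{5 \pi}{6})/(\frac{2}{5}))*B = - \frac{\sqrt{3}}{2} + (\frac{5}{4})*B.
Answer: - \frac{\sqrt{3}}{2} + \frac{1}{2} e_{15}


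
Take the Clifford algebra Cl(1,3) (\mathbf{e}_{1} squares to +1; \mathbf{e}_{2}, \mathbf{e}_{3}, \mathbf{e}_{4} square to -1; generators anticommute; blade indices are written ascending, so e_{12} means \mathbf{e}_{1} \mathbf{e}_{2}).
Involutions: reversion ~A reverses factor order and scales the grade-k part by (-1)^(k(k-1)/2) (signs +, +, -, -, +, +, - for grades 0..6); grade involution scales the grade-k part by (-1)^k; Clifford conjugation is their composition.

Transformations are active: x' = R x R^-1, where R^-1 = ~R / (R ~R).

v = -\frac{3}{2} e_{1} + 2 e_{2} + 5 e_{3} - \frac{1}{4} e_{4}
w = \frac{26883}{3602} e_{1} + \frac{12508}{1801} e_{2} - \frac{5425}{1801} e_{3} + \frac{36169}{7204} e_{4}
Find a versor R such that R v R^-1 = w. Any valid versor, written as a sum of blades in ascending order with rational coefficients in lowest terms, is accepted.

The midline construction: v and w both square to -\frac{429}{16}, so reflecting in their sum \frac{10740}{1801} e_{1} + \frac{16110}{1801} e_{2} + \frac{3580}{1801} e_{3} + \frac{8592}{1801} e_{4} exchanges them.
Answer: \frac{10740}{1801} e_{1} + \frac{16110}{1801} e_{2} + \frac{3580}{1801} e_{3} + \frac{8592}{1801} e_{4}


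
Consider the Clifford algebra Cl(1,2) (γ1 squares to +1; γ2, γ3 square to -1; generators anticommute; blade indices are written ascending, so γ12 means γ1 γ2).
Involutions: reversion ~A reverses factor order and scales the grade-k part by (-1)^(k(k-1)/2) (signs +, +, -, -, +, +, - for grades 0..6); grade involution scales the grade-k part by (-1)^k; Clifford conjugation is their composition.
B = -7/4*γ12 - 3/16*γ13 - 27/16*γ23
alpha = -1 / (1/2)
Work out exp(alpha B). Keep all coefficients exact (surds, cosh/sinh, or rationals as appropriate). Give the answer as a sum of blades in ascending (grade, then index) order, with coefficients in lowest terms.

B^2 term by term: the squares give (-7/4)^2*(γ12)^2 + (-3/16)^2*(γ13)^2 + (-27/16)^2*(γ23)^2 = 49/16*(+1) + 9/256*(+1) + 729/256*(-1) = 1/4 (each basis 2-blade squares to minus the product of its generators' squares); cross terms between blades sharing an index anticommute and cancel. So B^2 = 1/4.
B^2 = 1/4 — since the square is positive, the closed form is hyperbolic: l = 1/2, alpha*l = -1, so exp(alpha B) = cosh(-1) + (sinh(-1)/(1/2))*B = cosh(1) + (-2*sinh(1))*B.
Answer: cosh(1) + 7*sinh(1)/2*γ12 + 3*sinh(1)/8*γ13 + 27*sinh(1)/8*γ23


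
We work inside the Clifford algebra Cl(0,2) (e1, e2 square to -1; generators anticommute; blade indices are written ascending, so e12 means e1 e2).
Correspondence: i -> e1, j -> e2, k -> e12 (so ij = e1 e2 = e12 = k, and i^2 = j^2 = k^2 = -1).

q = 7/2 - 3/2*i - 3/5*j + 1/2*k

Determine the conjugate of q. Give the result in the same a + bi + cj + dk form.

In blades: q = 7/2 - 3/2*e1 - 3/5*e2 + 1/2*e12.
Conjugation here is Clifford conjugation: the scalar is fixed and the grade-1 and grade-2 blades all flip sign, giving 7/2 + 3/2*e1 + 3/5*e2 - 1/2*e12; translating back:
Answer: 7/2 + 3/2*i + 3/5*j - 1/2*k


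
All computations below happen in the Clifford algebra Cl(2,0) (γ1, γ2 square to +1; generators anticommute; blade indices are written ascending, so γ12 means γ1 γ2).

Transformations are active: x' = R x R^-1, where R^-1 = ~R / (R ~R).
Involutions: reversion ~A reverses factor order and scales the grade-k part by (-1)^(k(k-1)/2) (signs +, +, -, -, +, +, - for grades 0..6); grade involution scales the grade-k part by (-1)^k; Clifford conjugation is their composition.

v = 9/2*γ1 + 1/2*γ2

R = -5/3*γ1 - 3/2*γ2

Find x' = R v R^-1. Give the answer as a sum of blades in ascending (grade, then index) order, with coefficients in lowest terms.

~R = -5/3*γ1 - 3/2*γ2, and R ~R = 181/36, so R^-1 = ~R / (181/36).
R v = -33/4 + 71/12*γ12
Answer: 351/362*γ1 + 1601/362*γ2


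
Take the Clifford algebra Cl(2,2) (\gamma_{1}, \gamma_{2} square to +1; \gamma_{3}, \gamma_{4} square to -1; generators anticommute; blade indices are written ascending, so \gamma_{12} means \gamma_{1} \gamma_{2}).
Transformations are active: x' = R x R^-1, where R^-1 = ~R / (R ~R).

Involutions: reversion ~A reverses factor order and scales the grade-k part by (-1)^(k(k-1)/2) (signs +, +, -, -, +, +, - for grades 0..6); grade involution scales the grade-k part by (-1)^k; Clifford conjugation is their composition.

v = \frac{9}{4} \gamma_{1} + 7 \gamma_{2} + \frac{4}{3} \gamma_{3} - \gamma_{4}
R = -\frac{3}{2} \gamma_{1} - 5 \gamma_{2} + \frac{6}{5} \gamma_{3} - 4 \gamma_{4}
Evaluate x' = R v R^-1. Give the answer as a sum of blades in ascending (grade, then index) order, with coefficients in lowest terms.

~R = -\frac{3}{2} \gamma_{1} - 5 \gamma_{2} + \frac{6}{5} \gamma_{3} - 4 \gamma_{4}, and R ~R = \frac{981}{100}, so R^-1 = ~R / (\frac{981}{100}).
R v = -\frac{1759}{40} + \frac{3}{4} \gamma_{12} - \frac{47}{10} \gamma_{13} + \frac{21}{2} \gamma_{14} - \frac{226}{15} \gamma_{23} + 33 \gamma_{24} + \frac{62}{15} \gamma_{34}
Answer: \frac{14647}{1308} \gamma_{1} + \frac{37108}{981} \gamma_{2} - \frac{1318}{109} \gamma_{3} + \frac{36161}{981} \gamma_{4}


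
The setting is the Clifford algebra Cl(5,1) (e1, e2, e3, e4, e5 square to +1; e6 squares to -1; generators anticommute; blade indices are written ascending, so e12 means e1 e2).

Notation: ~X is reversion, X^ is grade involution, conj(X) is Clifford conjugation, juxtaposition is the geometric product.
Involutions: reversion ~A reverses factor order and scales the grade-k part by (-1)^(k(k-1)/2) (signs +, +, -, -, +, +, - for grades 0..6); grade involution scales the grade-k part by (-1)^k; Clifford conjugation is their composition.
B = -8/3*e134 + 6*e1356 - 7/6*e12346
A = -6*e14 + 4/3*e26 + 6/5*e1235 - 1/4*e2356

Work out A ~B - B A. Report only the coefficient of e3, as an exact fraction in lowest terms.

first term: -16*e3 - 3/2*e12 + 36/5*e26 - 14/9*e134 + 7/24*e145 - 7*e236 - 16/5*e245 + 7/5*e456 - 8*e1235 - 36*e3456 + 32/9*e12346 - 2/3*e12456
second term: 16*e3 + 3/2*e12 - 36/5*e26 - 14/9*e134 - 7/24*e145 - 7*e236 + 16/5*e245 - 7/5*e456 + 8*e1235 + 36*e3456 - 32/9*e12346 - 2/3*e12456
Answer: -32


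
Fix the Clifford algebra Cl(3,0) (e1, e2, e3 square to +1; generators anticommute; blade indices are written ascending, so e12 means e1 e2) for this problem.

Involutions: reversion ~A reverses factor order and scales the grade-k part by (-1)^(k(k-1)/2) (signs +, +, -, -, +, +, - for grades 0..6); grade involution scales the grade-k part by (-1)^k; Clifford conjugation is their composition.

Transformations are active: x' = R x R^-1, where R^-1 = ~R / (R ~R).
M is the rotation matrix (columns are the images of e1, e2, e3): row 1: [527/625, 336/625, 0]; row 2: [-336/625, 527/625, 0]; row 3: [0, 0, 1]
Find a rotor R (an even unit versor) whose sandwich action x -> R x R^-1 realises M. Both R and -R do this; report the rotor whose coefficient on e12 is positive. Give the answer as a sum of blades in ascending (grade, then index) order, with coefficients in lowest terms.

Method: write R = a + b12*e12 + b13*e13 + b23*e23 with a^2 + b12^2 + b13^2 + b23^2 = 1 (so R^-1 = ~R). Expanding the columns R e_j ~R gives tr M = 4a^2 - 1 and, from the antisymmetric part, M21 - M12 = -4a*b12, M13 - M31 = 4a*b13, M32 - M23 = -4a*b23.
Here tr M = 1679/625, so a^2 = (1 + tr M)/4 = 576/625 and a = ±24/25. Taking a = 24/25: M21 - M12 = -672/625, M13 - M31 = 0, M32 - M23 = 0, giving b12 = 7/25, b13 = 0, b23 = 0, i.e. R = 24/25 + 7/25*e12.
Its e12 coefficient is already positive.
Answer: 24/25 + 7/25*e12. Recall the cover is two-to-one: with M of trace 1679/625, both preimages act alike, and the stated e12 sign chooses the sheet.


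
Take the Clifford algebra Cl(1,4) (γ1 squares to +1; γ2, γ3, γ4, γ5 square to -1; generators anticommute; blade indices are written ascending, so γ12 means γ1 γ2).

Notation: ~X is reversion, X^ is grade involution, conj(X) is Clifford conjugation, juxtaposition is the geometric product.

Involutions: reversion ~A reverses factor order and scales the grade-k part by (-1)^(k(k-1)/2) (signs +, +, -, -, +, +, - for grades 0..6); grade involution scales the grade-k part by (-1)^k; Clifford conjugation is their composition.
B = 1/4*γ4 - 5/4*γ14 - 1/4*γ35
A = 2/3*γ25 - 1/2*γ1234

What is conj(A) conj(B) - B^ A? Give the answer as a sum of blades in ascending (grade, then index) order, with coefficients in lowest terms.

first term: -19/24*γ23 - 1/8*γ123 - 1/6*γ245 + 17/24*γ1245
second term: 19/24*γ23 + 1/8*γ123 + 1/6*γ245 + 17/24*γ1245
Answer: -19/12*γ23 - 1/4*γ123 - 1/3*γ245


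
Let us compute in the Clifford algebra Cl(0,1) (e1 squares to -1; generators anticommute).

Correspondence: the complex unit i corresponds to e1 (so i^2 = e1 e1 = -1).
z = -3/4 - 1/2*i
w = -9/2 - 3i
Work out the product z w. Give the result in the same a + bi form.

In blades: z = -3/4 - 1/2*e1, w = -9/2 - 3*e1.
Distribute z over w term by term (generator squares from the signature, products reordered to ascending indices): (-3/4)*w = 27/8 + 9/4*e1; (-1/2*e1)*w = -3/2 + 9/4*e1.
Sum: 15/8 + 9/2*e1; translating back through the correspondence:
Answer: 15/8 + 9/2*i


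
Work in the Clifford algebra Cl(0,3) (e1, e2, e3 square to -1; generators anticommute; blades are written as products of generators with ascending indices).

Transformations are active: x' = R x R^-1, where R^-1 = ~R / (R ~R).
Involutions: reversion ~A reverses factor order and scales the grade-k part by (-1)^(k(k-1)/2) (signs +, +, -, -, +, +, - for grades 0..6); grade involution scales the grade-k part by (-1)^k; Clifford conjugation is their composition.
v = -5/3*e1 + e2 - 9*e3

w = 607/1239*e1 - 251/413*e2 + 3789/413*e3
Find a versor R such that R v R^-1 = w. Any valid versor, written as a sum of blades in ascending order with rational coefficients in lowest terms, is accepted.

Take R = v + w = -486/413*e1 + 162/413*e2 + 72/413*e3. Because q(v) = q(w) = -763/9, conjugation by R sends v exactly to w.
Answer: -486/413*e1 + 162/413*e2 + 72/413*e3


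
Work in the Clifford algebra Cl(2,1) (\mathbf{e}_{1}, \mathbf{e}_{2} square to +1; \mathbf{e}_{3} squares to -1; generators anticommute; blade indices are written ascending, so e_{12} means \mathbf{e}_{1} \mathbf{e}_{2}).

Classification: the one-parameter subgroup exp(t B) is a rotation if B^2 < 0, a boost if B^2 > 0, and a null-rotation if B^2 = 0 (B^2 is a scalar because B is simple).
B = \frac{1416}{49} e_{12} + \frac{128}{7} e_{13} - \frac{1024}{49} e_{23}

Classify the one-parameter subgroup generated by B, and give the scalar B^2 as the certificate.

B^2 term by term: the squares give (\frac{1416}{49})^2*(e_{12})^2 + (\frac{128}{7})^2*(e_{13})^2 + (-\frac{1024}{49})^2*(e_{23})^2 = \frac{2005056}{2401}*(-1) + \frac{16384}{49}*(+1) + \frac{1048576}{2401}*(+1) = -64 (each basis 2-blade squares to minus the product of its generators' squares); cross terms between blades sharing an index anticommute and cancel. So B^2 = -64.
Answer: rotation, certificate B^2 = -64. The class reads off the invariant scalar -64 directly.


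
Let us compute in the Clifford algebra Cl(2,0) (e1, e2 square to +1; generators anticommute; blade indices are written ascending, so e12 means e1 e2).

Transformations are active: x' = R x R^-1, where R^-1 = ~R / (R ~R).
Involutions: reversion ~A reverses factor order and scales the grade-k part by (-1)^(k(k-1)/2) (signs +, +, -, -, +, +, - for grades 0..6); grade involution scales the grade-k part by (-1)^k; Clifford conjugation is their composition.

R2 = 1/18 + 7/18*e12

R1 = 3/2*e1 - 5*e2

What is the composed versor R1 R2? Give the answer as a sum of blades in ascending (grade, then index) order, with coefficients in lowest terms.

Distribute over the terms of R1 (each basis-blade product reordered to ascending indices, repeated generators contracted through their squares):
(3/2*e1) R2 = 1/12*e1 + 7/12*e2
(-5*e2) R2 = 35/18*e1 - 5/18*e2
Summing the partial products and collecting blades:
Answer: 73/36*e1 + 11/36*e2


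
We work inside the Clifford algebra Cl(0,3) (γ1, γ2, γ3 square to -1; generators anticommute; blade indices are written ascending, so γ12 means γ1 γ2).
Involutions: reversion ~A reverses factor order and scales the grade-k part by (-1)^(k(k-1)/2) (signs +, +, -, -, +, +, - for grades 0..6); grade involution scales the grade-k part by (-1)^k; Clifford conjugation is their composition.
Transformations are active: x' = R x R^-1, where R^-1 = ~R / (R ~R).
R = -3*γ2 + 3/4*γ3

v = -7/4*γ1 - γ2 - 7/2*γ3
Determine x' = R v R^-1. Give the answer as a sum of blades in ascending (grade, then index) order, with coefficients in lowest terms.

~R = -3*γ2 + 3/4*γ3, and R ~R = -153/16, so R^-1 = ~R / (-153/16).
R v = -3/8 - 21/4*γ12 + 21/16*γ13 + 45/4*γ23
Answer: 7/4*γ1 + 13/17*γ2 + 121/34*γ3


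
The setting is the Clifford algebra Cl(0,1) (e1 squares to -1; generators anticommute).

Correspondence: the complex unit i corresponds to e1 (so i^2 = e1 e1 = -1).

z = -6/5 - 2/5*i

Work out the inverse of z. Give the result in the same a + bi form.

In blades: z = -6/5 - 2/5*e1.
With qbar = -6/5 + 2/5*e1 (scalar fixed, mapped units negated), z qbar = 8/5 (the sum of squared coefficients), so z^-1 = qbar / (8/5) = -3/4 + 1/4*e1; translating back:
Answer: -3/4 + 1/4*i


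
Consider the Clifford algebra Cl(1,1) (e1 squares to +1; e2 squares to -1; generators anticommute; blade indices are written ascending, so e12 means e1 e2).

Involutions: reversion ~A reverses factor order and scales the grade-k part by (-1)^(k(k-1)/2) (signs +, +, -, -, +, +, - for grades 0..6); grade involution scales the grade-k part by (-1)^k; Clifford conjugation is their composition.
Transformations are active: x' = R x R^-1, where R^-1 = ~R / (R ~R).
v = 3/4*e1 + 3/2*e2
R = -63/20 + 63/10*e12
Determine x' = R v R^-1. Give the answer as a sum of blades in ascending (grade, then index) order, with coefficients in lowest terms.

~R = -63/20 - 63/10*e12, and R ~R = -11907/400, so R^-1 = ~R / (-11907/400).
R v = -189/16*e1 - 189/20*e2
Answer: -13/4*e1 - 7/2*e2


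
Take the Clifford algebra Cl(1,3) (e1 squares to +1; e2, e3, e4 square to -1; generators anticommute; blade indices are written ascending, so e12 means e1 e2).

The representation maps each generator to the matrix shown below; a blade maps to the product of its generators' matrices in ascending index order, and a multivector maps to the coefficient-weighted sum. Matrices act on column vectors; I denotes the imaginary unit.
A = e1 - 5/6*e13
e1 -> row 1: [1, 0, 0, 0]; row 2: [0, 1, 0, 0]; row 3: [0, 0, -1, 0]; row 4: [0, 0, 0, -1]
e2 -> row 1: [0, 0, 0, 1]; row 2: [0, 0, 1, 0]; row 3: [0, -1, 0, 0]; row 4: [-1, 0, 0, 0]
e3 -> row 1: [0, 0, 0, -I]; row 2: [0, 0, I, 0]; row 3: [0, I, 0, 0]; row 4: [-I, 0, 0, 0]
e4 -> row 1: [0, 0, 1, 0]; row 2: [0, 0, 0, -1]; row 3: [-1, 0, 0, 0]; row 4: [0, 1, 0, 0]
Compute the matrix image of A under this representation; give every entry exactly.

Bivector images (products of the table entries): rho(e13) = rho(e1)rho(e3) = row 1: [0, 0, 0, -I]; row 2: [0, 0, I, 0]; row 3: [0, -I, 0, 0]; row 4: [I, 0, 0, 0].
M = (1)*rho(e1) + (-5/6)*rho(e13), summed entrywise:
Answer: row 1: [1, 0, 0, 5*I/6]; row 2: [0, 1, -5*I/6, 0]; row 3: [0, 5*I/6, -1, 0]; row 4: [-5*I/6, 0, 0, -1]
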